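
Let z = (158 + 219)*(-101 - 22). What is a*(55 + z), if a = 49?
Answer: -2269484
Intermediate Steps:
z = -46371 (z = 377*(-123) = -46371)
a*(55 + z) = 49*(55 - 46371) = 49*(-46316) = -2269484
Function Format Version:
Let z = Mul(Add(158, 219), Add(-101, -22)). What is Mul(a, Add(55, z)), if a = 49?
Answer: -2269484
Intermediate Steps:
z = -46371 (z = Mul(377, -123) = -46371)
Mul(a, Add(55, z)) = Mul(49, Add(55, -46371)) = Mul(49, -46316) = -2269484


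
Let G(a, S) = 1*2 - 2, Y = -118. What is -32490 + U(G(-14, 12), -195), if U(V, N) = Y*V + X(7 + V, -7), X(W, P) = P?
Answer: -32497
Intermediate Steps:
G(a, S) = 0 (G(a, S) = 2 - 2 = 0)
U(V, N) = -7 - 118*V (U(V, N) = -118*V - 7 = -7 - 118*V)
-32490 + U(G(-14, 12), -195) = -32490 + (-7 - 118*0) = -32490 + (-7 + 0) = -32490 - 7 = -32497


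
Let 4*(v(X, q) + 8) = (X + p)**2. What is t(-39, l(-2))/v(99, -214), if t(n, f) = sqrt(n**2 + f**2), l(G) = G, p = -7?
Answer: 5*sqrt(61)/2108 ≈ 0.018525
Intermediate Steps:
v(X, q) = -8 + (-7 + X)**2/4 (v(X, q) = -8 + (X - 7)**2/4 = -8 + (-7 + X)**2/4)
t(n, f) = sqrt(f**2 + n**2)
t(-39, l(-2))/v(99, -214) = sqrt((-2)**2 + (-39)**2)/(-8 + (-7 + 99)**2/4) = sqrt(4 + 1521)/(-8 + (1/4)*92**2) = sqrt(1525)/(-8 + (1/4)*8464) = (5*sqrt(61))/(-8 + 2116) = (5*sqrt(61))/2108 = (5*sqrt(61))*(1/2108) = 5*sqrt(61)/2108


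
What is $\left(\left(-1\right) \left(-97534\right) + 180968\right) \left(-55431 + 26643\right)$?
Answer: $-8017515576$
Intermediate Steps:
$\left(\left(-1\right) \left(-97534\right) + 180968\right) \left(-55431 + 26643\right) = \left(97534 + 180968\right) \left(-28788\right) = 278502 \left(-28788\right) = -8017515576$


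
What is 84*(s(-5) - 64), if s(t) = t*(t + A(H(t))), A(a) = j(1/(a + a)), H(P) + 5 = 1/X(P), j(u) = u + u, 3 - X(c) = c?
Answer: -41468/13 ≈ -3189.8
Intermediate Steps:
X(c) = 3 - c
j(u) = 2*u
H(P) = -5 + 1/(3 - P)
A(a) = 1/a (A(a) = 2/(a + a) = 2/((2*a)) = 2*(1/(2*a)) = 1/a)
s(t) = t*(t + (-3 + t)/(14 - 5*t)) (s(t) = t*(t + 1/((14 - 5*t)/(-3 + t))) = t*(t + (-3 + t)/(14 - 5*t)))
84*(s(-5) - 64) = 84*(-5*(3 - 1*(-5) - 5*(-14 + 5*(-5)))/(-14 + 5*(-5)) - 64) = 84*(-5*(3 + 5 - 5*(-14 - 25))/(-14 - 25) - 64) = 84*(-5*(3 + 5 - 5*(-39))/(-39) - 64) = 84*(-5*(-1/39)*(3 + 5 + 195) - 64) = 84*(-5*(-1/39)*203 - 64) = 84*(1015/39 - 64) = 84*(-1481/39) = -41468/13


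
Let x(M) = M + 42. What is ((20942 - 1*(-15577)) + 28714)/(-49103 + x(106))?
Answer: -65233/48955 ≈ -1.3325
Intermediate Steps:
x(M) = 42 + M
((20942 - 1*(-15577)) + 28714)/(-49103 + x(106)) = ((20942 - 1*(-15577)) + 28714)/(-49103 + (42 + 106)) = ((20942 + 15577) + 28714)/(-49103 + 148) = (36519 + 28714)/(-48955) = 65233*(-1/48955) = -65233/48955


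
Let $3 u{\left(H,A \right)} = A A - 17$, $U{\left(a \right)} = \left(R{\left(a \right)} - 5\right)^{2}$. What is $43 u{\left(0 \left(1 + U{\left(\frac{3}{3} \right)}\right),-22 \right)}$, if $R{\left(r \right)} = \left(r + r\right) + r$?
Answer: $\frac{20081}{3} \approx 6693.7$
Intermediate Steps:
$R{\left(r \right)} = 3 r$ ($R{\left(r \right)} = 2 r + r = 3 r$)
$U{\left(a \right)} = \left(-5 + 3 a\right)^{2}$ ($U{\left(a \right)} = \left(3 a - 5\right)^{2} = \left(-5 + 3 a\right)^{2}$)
$u{\left(H,A \right)} = - \frac{17}{3} + \frac{A^{2}}{3}$ ($u{\left(H,A \right)} = \frac{A A - 17}{3} = \frac{A^{2} - 17}{3} = \frac{-17 + A^{2}}{3} = - \frac{17}{3} + \frac{A^{2}}{3}$)
$43 u{\left(0 \left(1 + U{\left(\frac{3}{3} \right)}\right),-22 \right)} = 43 \left(- \frac{17}{3} + \frac{\left(-22\right)^{2}}{3}\right) = 43 \left(- \frac{17}{3} + \frac{1}{3} \cdot 484\right) = 43 \left(- \frac{17}{3} + \frac{484}{3}\right) = 43 \cdot \frac{467}{3} = \frac{20081}{3}$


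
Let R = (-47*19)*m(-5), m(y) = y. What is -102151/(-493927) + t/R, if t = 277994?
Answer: 19680692379/315054865 ≈ 62.468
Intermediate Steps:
R = 4465 (R = -47*19*(-5) = -893*(-5) = 4465)
-102151/(-493927) + t/R = -102151/(-493927) + 277994/4465 = -102151*(-1/493927) + 277994*(1/4465) = 14593/70561 + 277994/4465 = 19680692379/315054865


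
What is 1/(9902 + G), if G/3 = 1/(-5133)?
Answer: 1711/16942321 ≈ 0.00010099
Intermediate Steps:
G = -1/1711 (G = 3/(-5133) = 3*(-1/5133) = -1/1711 ≈ -0.00058445)
1/(9902 + G) = 1/(9902 - 1/1711) = 1/(16942321/1711) = 1711/16942321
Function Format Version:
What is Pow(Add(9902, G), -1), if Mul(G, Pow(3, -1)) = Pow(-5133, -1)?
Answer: Rational(1711, 16942321) ≈ 0.00010099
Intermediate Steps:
G = Rational(-1, 1711) (G = Mul(3, Pow(-5133, -1)) = Mul(3, Rational(-1, 5133)) = Rational(-1, 1711) ≈ -0.00058445)
Pow(Add(9902, G), -1) = Pow(Add(9902, Rational(-1, 1711)), -1) = Pow(Rational(16942321, 1711), -1) = Rational(1711, 16942321)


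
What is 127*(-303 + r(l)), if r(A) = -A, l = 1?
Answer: -38608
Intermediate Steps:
127*(-303 + r(l)) = 127*(-303 - 1*1) = 127*(-303 - 1) = 127*(-304) = -38608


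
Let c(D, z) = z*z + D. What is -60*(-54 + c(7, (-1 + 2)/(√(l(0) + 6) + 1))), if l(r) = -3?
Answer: 2760 + 30*√3 ≈ 2812.0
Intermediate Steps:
c(D, z) = D + z² (c(D, z) = z² + D = D + z²)
-60*(-54 + c(7, (-1 + 2)/(√(l(0) + 6) + 1))) = -60*(-54 + (7 + ((-1 + 2)/(√(-3 + 6) + 1))²)) = -60*(-54 + (7 + (1/(√3 + 1))²)) = -60*(-54 + (7 + (1/(1 + √3))²)) = -60*(-54 + (7 + (1 + √3)⁻²)) = -60*(-47 + (1 + √3)⁻²) = 2820 - 60/(1 + √3)²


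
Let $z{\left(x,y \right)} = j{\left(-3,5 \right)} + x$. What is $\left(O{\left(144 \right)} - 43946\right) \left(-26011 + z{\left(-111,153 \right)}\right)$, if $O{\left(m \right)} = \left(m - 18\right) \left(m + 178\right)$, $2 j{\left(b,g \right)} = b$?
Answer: $88140689$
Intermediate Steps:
$j{\left(b,g \right)} = \frac{b}{2}$
$O{\left(m \right)} = \left(-18 + m\right) \left(178 + m\right)$
$z{\left(x,y \right)} = - \frac{3}{2} + x$ ($z{\left(x,y \right)} = \frac{1}{2} \left(-3\right) + x = - \frac{3}{2} + x$)
$\left(O{\left(144 \right)} - 43946\right) \left(-26011 + z{\left(-111,153 \right)}\right) = \left(\left(-3204 + 144^{2} + 160 \cdot 144\right) - 43946\right) \left(-26011 - \frac{225}{2}\right) = \left(\left(-3204 + 20736 + 23040\right) - 43946\right) \left(-26011 - \frac{225}{2}\right) = \left(40572 - 43946\right) \left(- \frac{52247}{2}\right) = \left(-3374\right) \left(- \frac{52247}{2}\right) = 88140689$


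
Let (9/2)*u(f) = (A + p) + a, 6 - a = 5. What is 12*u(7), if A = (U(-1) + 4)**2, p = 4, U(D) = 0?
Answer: 56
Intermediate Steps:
a = 1 (a = 6 - 1*5 = 6 - 5 = 1)
A = 16 (A = (0 + 4)**2 = 4**2 = 16)
u(f) = 14/3 (u(f) = 2*((16 + 4) + 1)/9 = 2*(20 + 1)/9 = (2/9)*21 = 14/3)
12*u(7) = 12*(14/3) = 56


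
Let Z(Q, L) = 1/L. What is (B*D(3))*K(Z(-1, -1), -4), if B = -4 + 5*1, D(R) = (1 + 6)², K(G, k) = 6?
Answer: 294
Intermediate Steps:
D(R) = 49 (D(R) = 7² = 49)
B = 1 (B = -4 + 5 = 1)
(B*D(3))*K(Z(-1, -1), -4) = (1*49)*6 = 49*6 = 294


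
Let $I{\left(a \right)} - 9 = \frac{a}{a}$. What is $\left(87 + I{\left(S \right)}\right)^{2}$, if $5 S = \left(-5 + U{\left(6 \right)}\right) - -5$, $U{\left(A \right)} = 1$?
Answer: $9409$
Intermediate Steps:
$S = \frac{1}{5}$ ($S = \frac{\left(-5 + 1\right) - -5}{5} = \frac{-4 + 5}{5} = \frac{1}{5} \cdot 1 = \frac{1}{5} \approx 0.2$)
$I{\left(a \right)} = 10$ ($I{\left(a \right)} = 9 + \frac{a}{a} = 9 + 1 = 10$)
$\left(87 + I{\left(S \right)}\right)^{2} = \left(87 + 10\right)^{2} = 97^{2} = 9409$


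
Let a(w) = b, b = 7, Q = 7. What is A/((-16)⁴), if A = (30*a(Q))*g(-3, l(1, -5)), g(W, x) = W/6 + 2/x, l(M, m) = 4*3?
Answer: -35/32768 ≈ -0.0010681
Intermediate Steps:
l(M, m) = 12
a(w) = 7
g(W, x) = 2/x + W/6 (g(W, x) = W*(⅙) + 2/x = W/6 + 2/x = 2/x + W/6)
A = -70 (A = (30*7)*(2/12 + (⅙)*(-3)) = 210*(2*(1/12) - ½) = 210*(⅙ - ½) = 210*(-⅓) = -70)
A/((-16)⁴) = -70/((-16)⁴) = -70/65536 = -70*1/65536 = -35/32768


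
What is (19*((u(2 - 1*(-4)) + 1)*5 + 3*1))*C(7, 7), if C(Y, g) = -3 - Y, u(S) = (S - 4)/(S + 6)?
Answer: -5035/3 ≈ -1678.3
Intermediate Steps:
u(S) = (-4 + S)/(6 + S)
(19*((u(2 - 1*(-4)) + 1)*5 + 3*1))*C(7, 7) = (19*(((-4 + (2 - 1*(-4)))/(6 + (2 - 1*(-4))) + 1)*5 + 3*1))*(-3 - 1*7) = (19*(((-4 + (2 + 4))/(6 + (2 + 4)) + 1)*5 + 3))*(-3 - 7) = (19*(((-4 + 6)/(6 + 6) + 1)*5 + 3))*(-10) = (19*((2/12 + 1)*5 + 3))*(-10) = (19*(((1/12)*2 + 1)*5 + 3))*(-10) = (19*((⅙ + 1)*5 + 3))*(-10) = (19*((7/6)*5 + 3))*(-10) = (19*(35/6 + 3))*(-10) = (19*(53/6))*(-10) = (1007/6)*(-10) = -5035/3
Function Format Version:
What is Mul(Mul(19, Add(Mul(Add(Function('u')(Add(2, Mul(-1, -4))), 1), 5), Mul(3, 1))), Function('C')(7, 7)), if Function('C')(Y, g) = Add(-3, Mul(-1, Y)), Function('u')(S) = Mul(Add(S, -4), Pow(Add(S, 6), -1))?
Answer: Rational(-5035, 3) ≈ -1678.3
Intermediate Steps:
Function('u')(S) = Mul(Pow(Add(6, S), -1), Add(-4, S)) (Function('u')(S) = Mul(Add(-4, S), Pow(Add(6, S), -1)) = Mul(Pow(Add(6, S), -1), Add(-4, S)))
Mul(Mul(19, Add(Mul(Add(Function('u')(Add(2, Mul(-1, -4))), 1), 5), Mul(3, 1))), Function('C')(7, 7)) = Mul(Mul(19, Add(Mul(Add(Mul(Pow(Add(6, Add(2, Mul(-1, -4))), -1), Add(-4, Add(2, Mul(-1, -4)))), 1), 5), Mul(3, 1))), Add(-3, Mul(-1, 7))) = Mul(Mul(19, Add(Mul(Add(Mul(Pow(Add(6, Add(2, 4)), -1), Add(-4, Add(2, 4))), 1), 5), 3)), Add(-3, -7)) = Mul(Mul(19, Add(Mul(Add(Mul(Pow(Add(6, 6), -1), Add(-4, 6)), 1), 5), 3)), -10) = Mul(Mul(19, Add(Mul(Add(Mul(Pow(12, -1), 2), 1), 5), 3)), -10) = Mul(Mul(19, Add(Mul(Add(Mul(Rational(1, 12), 2), 1), 5), 3)), -10) = Mul(Mul(19, Add(Mul(Add(Rational(1, 6), 1), 5), 3)), -10) = Mul(Mul(19, Add(Mul(Rational(7, 6), 5), 3)), -10) = Mul(Mul(19, Add(Rational(35, 6), 3)), -10) = Mul(Mul(19, Rational(53, 6)), -10) = Mul(Rational(1007, 6), -10) = Rational(-5035, 3)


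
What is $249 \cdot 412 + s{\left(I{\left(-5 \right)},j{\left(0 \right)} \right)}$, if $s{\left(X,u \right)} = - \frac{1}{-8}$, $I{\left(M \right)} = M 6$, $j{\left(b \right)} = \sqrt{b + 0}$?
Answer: $\frac{820705}{8} \approx 1.0259 \cdot 10^{5}$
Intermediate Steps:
$j{\left(b \right)} = \sqrt{b}$
$I{\left(M \right)} = 6 M$
$s{\left(X,u \right)} = \frac{1}{8}$ ($s{\left(X,u \right)} = \left(-1\right) \left(- \frac{1}{8}\right) = \frac{1}{8}$)
$249 \cdot 412 + s{\left(I{\left(-5 \right)},j{\left(0 \right)} \right)} = 249 \cdot 412 + \frac{1}{8} = 102588 + \frac{1}{8} = \frac{820705}{8}$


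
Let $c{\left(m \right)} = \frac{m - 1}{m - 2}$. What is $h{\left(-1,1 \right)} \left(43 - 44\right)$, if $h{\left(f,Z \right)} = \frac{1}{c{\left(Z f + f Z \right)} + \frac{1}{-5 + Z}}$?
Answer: $-2$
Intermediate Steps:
$c{\left(m \right)} = \frac{-1 + m}{-2 + m}$
$h{\left(f,Z \right)} = \frac{1}{\frac{1}{-5 + Z} + \frac{-1 + 2 Z f}{-2 + 2 Z f}}$ ($h{\left(f,Z \right)} = \frac{1}{\frac{-1 + \left(Z f + f Z\right)}{-2 + \left(Z f + f Z\right)} + \frac{1}{-5 + Z}} = \frac{1}{\frac{-1 + \left(Z f + Z f\right)}{-2 + \left(Z f + Z f\right)} + \frac{1}{-5 + Z}} = \frac{1}{\frac{-1 + 2 Z f}{-2 + 2 Z f} + \frac{1}{-5 + Z}} = \frac{1}{\frac{1}{-5 + Z} + \frac{-1 + 2 Z f}{-2 + 2 Z f}}$)
$h{\left(-1,1 \right)} \left(43 - 44\right) = \frac{2 \left(-1 + 1 \left(-1\right)\right) \left(-5 + 1\right)}{3 + 1 \left(-1 + 2 \cdot 1 \left(-1\right)\right) - 8 \left(-1\right)} \left(43 - 44\right) = 2 \frac{1}{3 + 1 \left(-1 - 2\right) + 8} \left(-1 - 1\right) \left(-4\right) \left(-1\right) = 2 \frac{1}{3 + 1 \left(-3\right) + 8} \left(-2\right) \left(-4\right) \left(-1\right) = 2 \frac{1}{3 - 3 + 8} \left(-2\right) \left(-4\right) \left(-1\right) = 2 \cdot \frac{1}{8} \left(-2\right) \left(-4\right) \left(-1\right) = 2 \left(-1\right) = -2$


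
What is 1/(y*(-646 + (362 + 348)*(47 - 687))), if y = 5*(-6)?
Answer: 1/13651380 ≈ 7.3253e-8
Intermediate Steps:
y = -30
1/(y*(-646 + (362 + 348)*(47 - 687))) = 1/(-30*(-646 + (362 + 348)*(47 - 687))) = 1/(-30*(-646 + 710*(-640))) = 1/(-30*(-646 - 454400)) = 1/(-30*(-455046)) = 1/13651380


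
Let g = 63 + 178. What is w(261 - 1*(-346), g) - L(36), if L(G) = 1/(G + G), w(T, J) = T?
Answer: 43703/72 ≈ 606.99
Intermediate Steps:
g = 241
L(G) = 1/(2*G)
w(261 - 1*(-346), g) - L(36) = (261 - 1*(-346)) - 1/(2*36) = (261 + 346) - 1/(2*36) = 607 - 1*1/72 = 607 - 1/72 = 43703/72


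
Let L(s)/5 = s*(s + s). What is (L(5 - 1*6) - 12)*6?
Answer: -12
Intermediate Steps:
L(s) = 10*s**2 (L(s) = 5*(s*(s + s)) = 5*(s*(2*s)) = 5*(2*s**2) = 10*s**2)
(L(5 - 1*6) - 12)*6 = (10*(5 - 1*6)**2 - 12)*6 = (10*(5 - 6)**2 - 12)*6 = (10*(-1)**2 - 12)*6 = (10*1 - 12)*6 = (10 - 12)*6 = -2*6 = -12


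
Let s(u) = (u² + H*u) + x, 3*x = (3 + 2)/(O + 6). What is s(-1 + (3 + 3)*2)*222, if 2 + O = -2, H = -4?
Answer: 17279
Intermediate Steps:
O = -4 (O = -2 - 2 = -4)
x = ⅚ (x = ((3 + 2)/(-4 + 6))/3 = (5/2)/3 = (5*(½))/3 = (⅓)*(5/2) = ⅚ ≈ 0.83333)
s(u) = ⅚ + u² - 4*u (s(u) = (u² - 4*u) + ⅚ = ⅚ + u² - 4*u)
s(-1 + (3 + 3)*2)*222 = (⅚ + (-1 + (3 + 3)*2)² - 4*(-1 + (3 + 3)*2))*222 = (⅚ + (-1 + 6*2)² - 4*(-1 + 6*2))*222 = (⅚ + (-1 + 12)² - 4*(-1 + 12))*222 = (⅚ + 11² - 4*11)*222 = (⅚ + 121 - 44)*222 = (467/6)*222 = 17279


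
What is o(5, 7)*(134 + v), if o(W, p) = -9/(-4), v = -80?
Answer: 243/2 ≈ 121.50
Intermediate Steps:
o(W, p) = 9/4 (o(W, p) = -9*(-1/4) = 9/4)
o(5, 7)*(134 + v) = 9*(134 - 80)/4 = (9/4)*54 = 243/2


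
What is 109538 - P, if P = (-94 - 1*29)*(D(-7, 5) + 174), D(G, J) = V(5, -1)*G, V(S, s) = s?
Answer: 131801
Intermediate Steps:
D(G, J) = -G
P = -22263 (P = (-94 - 1*29)*(-1*(-7) + 174) = (-94 - 29)*(7 + 174) = -123*181 = -22263)
109538 - P = 109538 - 1*(-22263) = 109538 + 22263 = 131801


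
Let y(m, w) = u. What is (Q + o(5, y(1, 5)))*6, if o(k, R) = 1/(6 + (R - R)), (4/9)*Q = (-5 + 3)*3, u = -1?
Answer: -80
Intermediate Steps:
Q = -27/2 (Q = 9*((-5 + 3)*3)/4 = 9*(-2*3)/4 = (9/4)*(-6) = -27/2 ≈ -13.500)
y(m, w) = -1
o(k, R) = 1/6 (o(k, R) = 1/(6 + 0) = 1/6)
(Q + o(5, y(1, 5)))*6 = (-27/2 + 1/6)*6 = -40/3*6 = -80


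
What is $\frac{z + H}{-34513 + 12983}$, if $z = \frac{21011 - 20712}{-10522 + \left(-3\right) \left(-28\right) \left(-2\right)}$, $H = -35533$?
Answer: $\frac{379848069}{230155700} \approx 1.6504$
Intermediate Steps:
$z = - \frac{299}{10690}$ ($z = \frac{299}{-10522 + 84 \left(-2\right)} = \frac{299}{-10522 - 168} = \frac{299}{-10690} = 299 \left(- \frac{1}{10690}\right) = - \frac{299}{10690} \approx -0.02797$)
$\frac{z + H}{-34513 + 12983} = \frac{- \frac{299}{10690} - 35533}{-34513 + 12983} = - \frac{379848069}{10690 \left(-21530\right)} = \left(- \frac{379848069}{10690}\right) \left(- \frac{1}{21530}\right) = \frac{379848069}{230155700}$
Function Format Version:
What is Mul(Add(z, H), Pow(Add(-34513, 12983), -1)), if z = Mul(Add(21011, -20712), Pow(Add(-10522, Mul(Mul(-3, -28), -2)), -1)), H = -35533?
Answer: Rational(379848069, 230155700) ≈ 1.6504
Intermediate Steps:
z = Rational(-299, 10690) (z = Mul(299, Pow(Add(-10522, Mul(84, -2)), -1)) = Mul(299, Pow(Add(-10522, -168), -1)) = Mul(299, Pow(-10690, -1)) = Mul(299, Rational(-1, 10690)) = Rational(-299, 10690) ≈ -0.027970)
Mul(Add(z, H), Pow(Add(-34513, 12983), -1)) = Mul(Add(Rational(-299, 10690), -35533), Pow(Add(-34513, 12983), -1)) = Mul(Rational(-379848069, 10690), Pow(-21530, -1)) = Mul(Rational(-379848069, 10690), Rational(-1, 21530)) = Rational(379848069, 230155700)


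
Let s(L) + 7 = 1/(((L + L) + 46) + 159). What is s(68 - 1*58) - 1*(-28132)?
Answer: 6328126/225 ≈ 28125.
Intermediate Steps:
s(L) = -7 + 1/(205 + 2*L) (s(L) = -7 + 1/(((L + L) + 46) + 159) = -7 + 1/((2*L + 46) + 159) = -7 + 1/((46 + 2*L) + 159) = -7 + 1/(205 + 2*L))
s(68 - 1*58) - 1*(-28132) = 2*(-717 - 7*(68 - 1*58))/(205 + 2*(68 - 1*58)) - 1*(-28132) = 2*(-717 - 7*(68 - 58))/(205 + 2*(68 - 58)) + 28132 = 2*(-717 - 7*10)/(205 + 2*10) + 28132 = 2*(-717 - 70)/(205 + 20) + 28132 = 2*(-787)/225 + 28132 = 2*(1/225)*(-787) + 28132 = -1574/225 + 28132 = 6328126/225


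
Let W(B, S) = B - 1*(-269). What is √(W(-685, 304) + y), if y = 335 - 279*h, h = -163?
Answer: 6*√1261 ≈ 213.06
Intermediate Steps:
W(B, S) = 269 + B (W(B, S) = B + 269 = 269 + B)
y = 45812 (y = 335 - 279*(-163) = 335 + 45477 = 45812)
√(W(-685, 304) + y) = √((269 - 685) + 45812) = √(-416 + 45812) = √45396 = 6*√1261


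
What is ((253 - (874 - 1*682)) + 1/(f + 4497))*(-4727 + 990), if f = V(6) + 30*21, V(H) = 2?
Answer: -1169195190/5129 ≈ -2.2796e+5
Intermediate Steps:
f = 632 (f = 2 + 30*21 = 2 + 630 = 632)
((253 - (874 - 1*682)) + 1/(f + 4497))*(-4727 + 990) = ((253 - (874 - 1*682)) + 1/(632 + 4497))*(-4727 + 990) = ((253 - (874 - 682)) + 1/5129)*(-3737) = ((253 - 1*192) + 1/5129)*(-3737) = ((253 - 192) + 1/5129)*(-3737) = (61 + 1/5129)*(-3737) = (312870/5129)*(-3737) = -1169195190/5129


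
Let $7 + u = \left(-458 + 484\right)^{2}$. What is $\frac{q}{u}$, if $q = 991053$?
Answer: $\frac{330351}{223} \approx 1481.4$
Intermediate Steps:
$u = 669$ ($u = -7 + \left(-458 + 484\right)^{2} = -7 + 26^{2} = -7 + 676 = 669$)
$\frac{q}{u} = \frac{991053}{669} = 991053 \cdot \frac{1}{669} = \frac{330351}{223}$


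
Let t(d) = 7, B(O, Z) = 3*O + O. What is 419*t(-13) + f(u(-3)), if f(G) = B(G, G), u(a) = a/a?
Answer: 2937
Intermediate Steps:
u(a) = 1
B(O, Z) = 4*O
f(G) = 4*G
419*t(-13) + f(u(-3)) = 419*7 + 4*1 = 2933 + 4 = 2937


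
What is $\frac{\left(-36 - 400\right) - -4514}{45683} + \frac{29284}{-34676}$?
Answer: $- \frac{299093061}{396025927} \approx -0.75524$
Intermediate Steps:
$\frac{\left(-36 - 400\right) - -4514}{45683} + \frac{29284}{-34676} = \left(\left(-36 - 400\right) + \left(-305 + 4819\right)\right) \frac{1}{45683} + 29284 \left(- \frac{1}{34676}\right) = \left(-436 + 4514\right) \frac{1}{45683} - \frac{7321}{8669} = 4078 \cdot \frac{1}{45683} - \frac{7321}{8669} = \frac{4078}{45683} - \frac{7321}{8669} = - \frac{299093061}{396025927}$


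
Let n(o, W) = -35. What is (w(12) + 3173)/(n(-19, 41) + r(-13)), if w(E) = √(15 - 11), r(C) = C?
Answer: -3175/48 ≈ -66.146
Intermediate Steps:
w(E) = 2 (w(E) = √4 = 2)
(w(12) + 3173)/(n(-19, 41) + r(-13)) = (2 + 3173)/(-35 - 13) = 3175/(-48) = 3175*(-1/48) = -3175/48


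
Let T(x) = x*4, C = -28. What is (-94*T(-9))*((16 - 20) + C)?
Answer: -108288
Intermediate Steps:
T(x) = 4*x
(-94*T(-9))*((16 - 20) + C) = (-376*(-9))*((16 - 20) - 28) = (-94*(-36))*(-4 - 28) = 3384*(-32) = -108288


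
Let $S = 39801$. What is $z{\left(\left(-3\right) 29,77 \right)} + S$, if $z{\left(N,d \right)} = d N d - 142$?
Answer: $-476164$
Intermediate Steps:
$z{\left(N,d \right)} = -142 + N d^{2}$ ($z{\left(N,d \right)} = N d d - 142 = N d^{2} - 142 = -142 + N d^{2}$)
$z{\left(\left(-3\right) 29,77 \right)} + S = \left(-142 + \left(-3\right) 29 \cdot 77^{2}\right) + 39801 = \left(-142 - 515823\right) + 39801 = -515965 + 39801 = -476164$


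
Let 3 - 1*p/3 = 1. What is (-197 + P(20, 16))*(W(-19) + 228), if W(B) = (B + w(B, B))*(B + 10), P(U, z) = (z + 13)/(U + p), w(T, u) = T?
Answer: -1451505/13 ≈ -1.1165e+5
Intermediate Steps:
p = 6 (p = 9 - 3*1 = 9 - 3 = 6)
P(U, z) = (13 + z)/(6 + U) (P(U, z) = (z + 13)/(U + 6) = (13 + z)/(6 + U))
W(B) = 2*B*(10 + B) (W(B) = (B + B)*(B + 10) = (2*B)*(10 + B) = 2*B*(10 + B))
(-197 + P(20, 16))*(W(-19) + 228) = (-197 + (13 + 16)/(6 + 20))*(2*(-19)*(10 - 19) + 228) = (-197 + 29/26)*(2*(-19)*(-9) + 228) = (-197 + (1/26)*29)*(342 + 228) = (-197 + 29/26)*570 = -5093/26*570 = -1451505/13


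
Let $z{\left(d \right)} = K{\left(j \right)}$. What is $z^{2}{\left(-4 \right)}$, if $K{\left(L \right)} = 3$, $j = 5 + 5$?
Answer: $9$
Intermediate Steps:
$j = 10$
$z{\left(d \right)} = 3$
$z^{2}{\left(-4 \right)} = 3^{2} = 9$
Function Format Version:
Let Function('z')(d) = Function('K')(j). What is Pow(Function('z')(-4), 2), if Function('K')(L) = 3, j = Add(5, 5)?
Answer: 9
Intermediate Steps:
j = 10
Function('z')(d) = 3
Pow(Function('z')(-4), 2) = Pow(3, 2) = 9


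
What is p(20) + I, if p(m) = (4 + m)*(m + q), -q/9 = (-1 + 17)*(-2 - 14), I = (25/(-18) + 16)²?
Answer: 18140593/324 ≈ 55990.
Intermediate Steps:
I = 69169/324 (I = (25*(-1/18) + 16)² = (-25/18 + 16)² = (263/18)² = 69169/324 ≈ 213.48)
q = 2304 (q = -9*(-1 + 17)*(-2 - 14) = -144*(-16) = -9*(-256) = 2304)
p(m) = (4 + m)*(2304 + m) (p(m) = (4 + m)*(m + 2304) = (4 + m)*(2304 + m))
p(20) + I = (9216 + 20² + 2308*20) + 69169/324 = (9216 + 400 + 46160) + 69169/324 = 55776 + 69169/324 = 18140593/324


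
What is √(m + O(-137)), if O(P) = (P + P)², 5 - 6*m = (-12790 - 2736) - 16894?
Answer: √2897286/6 ≈ 283.69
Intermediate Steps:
m = 32425/6 (m = ⅚ - ((-12790 - 2736) - 16894)/6 = ⅚ - (-15526 - 16894)/6 = ⅚ - ⅙*(-32420) = ⅚ + 16210/3 = 32425/6 ≈ 5404.2)
O(P) = 4*P² (O(P) = (2*P)² = 4*P²)
√(m + O(-137)) = √(32425/6 + 4*(-137)²) = √(32425/6 + 4*18769) = √(32425/6 + 75076) = √(482881/6) = √2897286/6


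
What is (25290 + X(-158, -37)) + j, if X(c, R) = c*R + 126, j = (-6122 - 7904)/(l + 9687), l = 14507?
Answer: 378169401/12097 ≈ 31261.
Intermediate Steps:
j = -7013/12097 (j = (-6122 - 7904)/(14507 + 9687) = -14026/24194 = -14026*1/24194 = -7013/12097 ≈ -0.57973)
X(c, R) = 126 + R*c (X(c, R) = R*c + 126 = 126 + R*c)
(25290 + X(-158, -37)) + j = (25290 + (126 - 37*(-158))) - 7013/12097 = (25290 + (126 + 5846)) - 7013/12097 = (25290 + 5972) - 7013/12097 = 31262 - 7013/12097 = 378169401/12097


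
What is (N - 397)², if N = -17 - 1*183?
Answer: 356409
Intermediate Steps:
N = -200 (N = -17 - 183 = -200)
(N - 397)² = (-200 - 397)² = (-597)² = 356409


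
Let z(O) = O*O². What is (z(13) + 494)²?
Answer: 7241481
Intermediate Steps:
z(O) = O³
(z(13) + 494)² = (13³ + 494)² = (2197 + 494)² = 2691² = 7241481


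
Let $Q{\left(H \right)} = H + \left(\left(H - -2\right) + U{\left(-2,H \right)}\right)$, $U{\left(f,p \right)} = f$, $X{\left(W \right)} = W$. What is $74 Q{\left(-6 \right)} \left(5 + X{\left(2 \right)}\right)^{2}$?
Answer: $-43512$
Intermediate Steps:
$Q{\left(H \right)} = 2 H$ ($Q{\left(H \right)} = H + \left(\left(H - -2\right) - 2\right) = H + \left(\left(H + 2\right) - 2\right) = H + \left(\left(2 + H\right) - 2\right) = H + H = 2 H$)
$74 Q{\left(-6 \right)} \left(5 + X{\left(2 \right)}\right)^{2} = 74 \cdot 2 \left(-6\right) \left(5 + 2\right)^{2} = 74 \left(-12\right) 7^{2} = \left(-888\right) 49 = -43512$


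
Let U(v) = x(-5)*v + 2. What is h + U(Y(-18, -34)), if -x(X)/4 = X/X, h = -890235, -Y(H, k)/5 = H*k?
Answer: -877993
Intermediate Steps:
Y(H, k) = -5*H*k
x(X) = -4 (x(X) = -4*X/X = -4*1 = -4)
U(v) = 2 - 4*v (U(v) = -4*v + 2 = 2 - 4*v)
h + U(Y(-18, -34)) = -890235 + (2 - (-20)*(-18)*(-34)) = -890235 + (2 - 4*(-3060)) = -890235 + (2 + 12240) = -890235 + 12242 = -877993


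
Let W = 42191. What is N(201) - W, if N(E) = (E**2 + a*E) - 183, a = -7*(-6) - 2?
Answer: 6067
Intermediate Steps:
a = 40 (a = 42 - 2 = 40)
N(E) = -183 + E**2 + 40*E (N(E) = (E**2 + 40*E) - 183 = -183 + E**2 + 40*E)
N(201) - W = (-183 + 201**2 + 40*201) - 1*42191 = (-183 + 40401 + 8040) - 42191 = 48258 - 42191 = 6067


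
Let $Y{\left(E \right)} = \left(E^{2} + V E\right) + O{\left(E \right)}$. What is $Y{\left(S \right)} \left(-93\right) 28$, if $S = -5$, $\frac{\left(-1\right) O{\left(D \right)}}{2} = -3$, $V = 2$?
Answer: $-54684$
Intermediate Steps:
$O{\left(D \right)} = 6$ ($O{\left(D \right)} = \left(-2\right) \left(-3\right) = 6$)
$Y{\left(E \right)} = 6 + E^{2} + 2 E$ ($Y{\left(E \right)} = \left(E^{2} + 2 E\right) + 6 = 6 + E^{2} + 2 E$)
$Y{\left(S \right)} \left(-93\right) 28 = \left(6 + \left(-5\right)^{2} + 2 \left(-5\right)\right) \left(-93\right) 28 = \left(6 + 25 - 10\right) \left(-93\right) 28 = 21 \left(-93\right) 28 = \left(-1953\right) 28 = -54684$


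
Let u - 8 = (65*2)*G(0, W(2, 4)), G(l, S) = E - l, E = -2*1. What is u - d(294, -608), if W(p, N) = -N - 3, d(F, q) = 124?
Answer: -376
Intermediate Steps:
E = -2
W(p, N) = -3 - N
G(l, S) = -2 - l
u = -252 (u = 8 + (65*2)*(-2 - 1*0) = 8 + 130*(-2 + 0) = 8 + 130*(-2) = 8 - 260 = -252)
u - d(294, -608) = -252 - 1*124 = -252 - 124 = -376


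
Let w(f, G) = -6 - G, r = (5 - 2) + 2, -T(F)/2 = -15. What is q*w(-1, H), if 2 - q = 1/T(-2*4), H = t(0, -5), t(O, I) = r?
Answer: -649/30 ≈ -21.633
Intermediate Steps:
T(F) = 30 (T(F) = -2*(-15) = 30)
r = 5 (r = 3 + 2 = 5)
t(O, I) = 5
H = 5
q = 59/30 (q = 2 - 1/30 = 59/30 ≈ 1.9667)
q*w(-1, H) = 59*(-6 - 1*5)/30 = 59*(-6 - 5)/30 = (59/30)*(-11) = -649/30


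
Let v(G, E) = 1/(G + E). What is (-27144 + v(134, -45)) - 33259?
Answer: -5375866/89 ≈ -60403.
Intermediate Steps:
v(G, E) = 1/(E + G)
(-27144 + v(134, -45)) - 33259 = (-27144 + 1/(-45 + 134)) - 33259 = (-27144 + 1/89) - 33259 = -2415815/89 - 33259 = -5375866/89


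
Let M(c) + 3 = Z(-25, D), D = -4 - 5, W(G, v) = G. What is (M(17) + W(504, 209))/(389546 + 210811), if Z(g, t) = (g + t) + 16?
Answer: 161/200119 ≈ 0.00080452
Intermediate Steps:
D = -9
Z(g, t) = 16 + g + t
M(c) = -21 (M(c) = -3 + (16 - 25 - 9) = -3 - 18 = -21)
(M(17) + W(504, 209))/(389546 + 210811) = (-21 + 504)/(389546 + 210811) = 483/600357 = 483*(1/600357) = 161/200119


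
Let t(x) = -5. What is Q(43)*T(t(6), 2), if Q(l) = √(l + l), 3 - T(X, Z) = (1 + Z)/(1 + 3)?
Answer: 9*√86/4 ≈ 20.866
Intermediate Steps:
T(X, Z) = 11/4 - Z/4 (T(X, Z) = 3 - (1 + Z)/(1 + 3) = 3 - (1 + Z)/4 = 3 - (¼ + Z/4) = 3 + (-¼ - Z/4) = 11/4 - Z/4)
Q(l) = √2*√l (Q(l) = √(2*l) = √2*√l)
Q(43)*T(t(6), 2) = (√2*√43)*(11/4 - ¼*2) = √86*(11/4 - ½) = √86*(9/4) = 9*√86/4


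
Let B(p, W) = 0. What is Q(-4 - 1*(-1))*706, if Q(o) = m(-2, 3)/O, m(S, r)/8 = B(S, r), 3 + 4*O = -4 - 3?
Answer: 0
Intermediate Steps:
O = -5/2 (O = -¾ + (-4 - 3)/4 = -¾ + (¼)*(-7) = -¾ - 7/4 = -5/2 ≈ -2.5000)
m(S, r) = 0 (m(S, r) = 8*0 = 0)
Q(o) = 0 (Q(o) = 0/(-5/2) = 0*(-⅖) = 0)
Q(-4 - 1*(-1))*706 = 0*706 = 0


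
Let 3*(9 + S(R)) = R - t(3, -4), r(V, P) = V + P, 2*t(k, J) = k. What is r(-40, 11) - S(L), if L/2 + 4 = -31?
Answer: 23/6 ≈ 3.8333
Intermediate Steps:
t(k, J) = k/2
L = -70 (L = -8 + 2*(-31) = -8 - 62 = -70)
r(V, P) = P + V
S(R) = -19/2 + R/3 (S(R) = -9 + (R - 3/2)/3 = -9 + (-3/2 + R)/3 = -9 + (-½ + R/3) = -19/2 + R/3)
r(-40, 11) - S(L) = (11 - 40) - (-19/2 + (⅓)*(-70)) = -29 - (-19/2 - 70/3) = -29 - 1*(-197/6) = -29 + 197/6 = 23/6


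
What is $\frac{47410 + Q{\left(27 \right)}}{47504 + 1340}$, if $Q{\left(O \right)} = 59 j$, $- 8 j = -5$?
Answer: $\frac{379575}{390752} \approx 0.9714$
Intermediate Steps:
$j = \frac{5}{8}$ ($j = \left(- \frac{1}{8}\right) \left(-5\right) = \frac{5}{8} \approx 0.625$)
$Q{\left(O \right)} = \frac{295}{8}$ ($Q{\left(O \right)} = 59 \cdot \frac{5}{8} = \frac{295}{8}$)
$\frac{47410 + Q{\left(27 \right)}}{47504 + 1340} = \frac{47410 + \frac{295}{8}}{47504 + 1340} = \frac{379575}{8 \cdot 48844} = \frac{379575}{8} \cdot \frac{1}{48844} = \frac{379575}{390752}$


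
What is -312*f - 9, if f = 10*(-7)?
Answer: 21831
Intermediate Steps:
f = -70
-312*f - 9 = -312*(-70) - 9 = 21840 - 9 = 21831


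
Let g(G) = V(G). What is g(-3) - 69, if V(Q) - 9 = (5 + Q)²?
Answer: -56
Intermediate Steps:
V(Q) = 9 + (5 + Q)²
g(G) = 9 + (5 + G)²
g(-3) - 69 = (9 + (5 - 3)²) - 69 = (9 + 2²) - 69 = (9 + 4) - 69 = 13 - 69 = -56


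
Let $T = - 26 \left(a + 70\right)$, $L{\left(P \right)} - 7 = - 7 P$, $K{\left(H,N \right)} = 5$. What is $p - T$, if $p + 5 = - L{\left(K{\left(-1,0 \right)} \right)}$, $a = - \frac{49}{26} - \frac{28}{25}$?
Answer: $\frac{44122}{25} \approx 1764.9$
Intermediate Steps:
$a = - \frac{1953}{650}$ ($a = \left(-49\right) \frac{1}{26} - \frac{28}{25} = - \frac{49}{26} - \frac{28}{25} = - \frac{1953}{650} \approx -3.0046$)
$L{\left(P \right)} = 7 - 7 P$
$p = 23$ ($p = -5 - \left(7 - 35\right) = -5 - -28 = -5 + 28 = 23$)
$T = - \frac{43547}{25}$ ($T = - 26 \left(- \frac{1953}{650} + 70\right) = \left(-26\right) \frac{43547}{650} = - \frac{43547}{25} \approx -1741.9$)
$p - T = 23 - - \frac{43547}{25} = 23 + \frac{43547}{25} = \frac{44122}{25}$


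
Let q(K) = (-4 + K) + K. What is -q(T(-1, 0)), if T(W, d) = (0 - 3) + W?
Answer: 12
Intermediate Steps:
T(W, d) = -3 + W
q(K) = -4 + 2*K
-q(T(-1, 0)) = -(-4 + 2*(-3 - 1)) = -(-4 + 2*(-4)) = -(-4 - 8) = -1*(-12) = 12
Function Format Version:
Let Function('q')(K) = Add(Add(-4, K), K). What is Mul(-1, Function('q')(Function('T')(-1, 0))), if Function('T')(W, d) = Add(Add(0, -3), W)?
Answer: 12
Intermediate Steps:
Function('T')(W, d) = Add(-3, W)
Function('q')(K) = Add(-4, Mul(2, K))
Mul(-1, Function('q')(Function('T')(-1, 0))) = Mul(-1, Add(-4, Mul(2, Add(-3, -1)))) = Mul(-1, Add(-4, Mul(2, -4))) = Mul(-1, Add(-4, -8)) = Mul(-1, -12) = 12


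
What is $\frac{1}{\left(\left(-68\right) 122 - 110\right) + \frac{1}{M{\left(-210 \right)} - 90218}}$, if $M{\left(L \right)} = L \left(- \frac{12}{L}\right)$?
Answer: $- \frac{90230}{758473381} \approx -0.00011896$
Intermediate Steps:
$M{\left(L \right)} = -12$
$\frac{1}{\left(\left(-68\right) 122 - 110\right) + \frac{1}{M{\left(-210 \right)} - 90218}} = \frac{1}{\left(\left(-68\right) 122 - 110\right) + \frac{1}{-12 - 90218}} = \frac{1}{\left(-8296 - 110\right) + \frac{1}{-90230}} = \frac{1}{-8406 - \frac{1}{90230}} = \frac{1}{- \frac{758473381}{90230}} = - \frac{90230}{758473381}$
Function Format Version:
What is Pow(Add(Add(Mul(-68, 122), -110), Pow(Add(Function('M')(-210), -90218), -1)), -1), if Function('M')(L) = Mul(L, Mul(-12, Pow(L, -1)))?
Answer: Rational(-90230, 758473381) ≈ -0.00011896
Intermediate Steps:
Function('M')(L) = -12
Pow(Add(Add(Mul(-68, 122), -110), Pow(Add(Function('M')(-210), -90218), -1)), -1) = Pow(Add(Add(Mul(-68, 122), -110), Pow(Add(-12, -90218), -1)), -1) = Pow(Add(Add(-8296, -110), Pow(-90230, -1)), -1) = Pow(Add(-8406, Rational(-1, 90230)), -1) = Pow(Rational(-758473381, 90230), -1) = Rational(-90230, 758473381)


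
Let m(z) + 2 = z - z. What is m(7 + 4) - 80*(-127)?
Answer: 10158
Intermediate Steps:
m(z) = -2 (m(z) = -2 + (z - z) = -2 + 0 = -2)
m(7 + 4) - 80*(-127) = -2 - 80*(-127) = -2 + 10160 = 10158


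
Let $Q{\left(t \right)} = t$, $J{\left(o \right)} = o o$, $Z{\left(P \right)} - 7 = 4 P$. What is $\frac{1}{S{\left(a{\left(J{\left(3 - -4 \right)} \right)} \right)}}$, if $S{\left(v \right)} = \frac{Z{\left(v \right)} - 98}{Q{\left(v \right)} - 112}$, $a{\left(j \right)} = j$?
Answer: $- \frac{3}{5} \approx -0.6$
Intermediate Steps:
$Z{\left(P \right)} = 7 + 4 P$
$J{\left(o \right)} = o^{2}$
$S{\left(v \right)} = \frac{-91 + 4 v}{-112 + v}$ ($S{\left(v \right)} = \frac{\left(7 + 4 v\right) - 98}{v - 112} = \frac{-91 + 4 v}{-112 + v}$)
$\frac{1}{S{\left(a{\left(J{\left(3 - -4 \right)} \right)} \right)}} = \frac{1}{\frac{1}{-112 + \left(3 - -4\right)^{2}} \left(-91 + 4 \left(3 - -4\right)^{2}\right)} = \frac{1}{\frac{1}{-112 + \left(3 + 4\right)^{2}} \left(-91 + 4 \left(3 + 4\right)^{2}\right)} = \frac{1}{\frac{1}{-112 + 7^{2}} \left(-91 + 4 \cdot 7^{2}\right)} = \frac{1}{\frac{1}{-112 + 49} \left(-91 + 4 \cdot 49\right)} = \frac{1}{\frac{1}{-63} \left(-91 + 196\right)} = \frac{1}{\left(- \frac{1}{63}\right) 105} = \frac{1}{- \frac{5}{3}} = - \frac{3}{5}$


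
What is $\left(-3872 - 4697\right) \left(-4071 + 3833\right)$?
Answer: $2039422$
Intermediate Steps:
$\left(-3872 - 4697\right) \left(-4071 + 3833\right) = \left(-8569\right) \left(-238\right) = 2039422$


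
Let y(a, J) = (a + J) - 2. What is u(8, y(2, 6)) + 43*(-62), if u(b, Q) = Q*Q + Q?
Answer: -2624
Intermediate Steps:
y(a, J) = -2 + J + a (y(a, J) = (J + a) - 2 = -2 + J + a)
u(b, Q) = Q + Q**2 (u(b, Q) = Q**2 + Q = Q + Q**2)
u(8, y(2, 6)) + 43*(-62) = (-2 + 6 + 2)*(1 + (-2 + 6 + 2)) + 43*(-62) = 6*(1 + 6) - 2666 = 6*7 - 2666 = 42 - 2666 = -2624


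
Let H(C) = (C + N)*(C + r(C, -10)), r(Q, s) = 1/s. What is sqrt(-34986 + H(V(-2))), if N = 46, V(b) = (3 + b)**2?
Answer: I*sqrt(3494370)/10 ≈ 186.93*I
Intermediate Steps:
H(C) = (46 + C)*(-1/10 + C) (H(C) = (C + 46)*(C + 1/(-10)) = (46 + C)*(C - 1/10) = (46 + C)*(-1/10 + C))
sqrt(-34986 + H(V(-2))) = sqrt(-34986 + (-23/5 + ((3 - 2)**2)**2 + 459*(3 - 2)**2/10)) = sqrt(-34986 + (-23/5 + (1**2)**2 + (459/10)*1**2)) = sqrt(-34986 + (-23/5 + 1**2 + (459/10)*1)) = sqrt(-34986 + (-23/5 + 1 + 459/10)) = sqrt(-34986 + 423/10) = sqrt(-349437/10) = I*sqrt(3494370)/10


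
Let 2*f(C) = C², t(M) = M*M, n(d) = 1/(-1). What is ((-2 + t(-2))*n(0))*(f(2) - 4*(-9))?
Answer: -76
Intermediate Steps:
n(d) = -1
t(M) = M²
f(C) = C²/2
((-2 + t(-2))*n(0))*(f(2) - 4*(-9)) = ((-2 + (-2)²)*(-1))*((½)*2² - 4*(-9)) = ((-2 + 4)*(-1))*((½)*4 + 36) = (2*(-1))*(2 + 36) = -2*38 = -76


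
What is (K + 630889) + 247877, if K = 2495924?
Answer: 3374690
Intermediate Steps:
(K + 630889) + 247877 = (2495924 + 630889) + 247877 = 3126813 + 247877 = 3374690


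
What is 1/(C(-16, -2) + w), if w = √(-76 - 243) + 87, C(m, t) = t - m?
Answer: 101/10520 - I*√319/10520 ≈ 0.0096008 - 0.0016978*I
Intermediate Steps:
w = 87 + I*√319 (w = √(-319) + 87 = I*√319 + 87 = 87 + I*√319 ≈ 87.0 + 17.861*I)
1/(C(-16, -2) + w) = 1/((-2 - 1*(-16)) + (87 + I*√319)) = 1/((-2 + 16) + (87 + I*√319)) = 1/(14 + (87 + I*√319)) = 1/(101 + I*√319)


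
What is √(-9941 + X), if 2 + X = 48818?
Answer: 5*√1555 ≈ 197.17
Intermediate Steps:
X = 48816 (X = -2 + 48818 = 48816)
√(-9941 + X) = √(-9941 + 48816) = √38875 = 5*√1555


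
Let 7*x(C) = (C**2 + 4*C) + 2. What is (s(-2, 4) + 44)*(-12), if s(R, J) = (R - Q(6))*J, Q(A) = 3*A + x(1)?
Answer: 480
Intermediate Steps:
x(C) = 2/7 + C**2/7 + 4*C/7 (x(C) = ((C**2 + 4*C) + 2)/7 = (2 + C**2 + 4*C)/7 = 2/7 + C**2/7 + 4*C/7)
Q(A) = 1 + 3*A (Q(A) = 3*A + (2/7 + (1/7)*1**2 + (4/7)*1) = 3*A + (2/7 + (1/7)*1 + 4/7) = 3*A + (2/7 + 1/7 + 4/7) = 3*A + 1 = 1 + 3*A)
s(R, J) = J*(-19 + R) (s(R, J) = (R - (1 + 3*6))*J = (R - (1 + 18))*J = (R - 1*19)*J = (R - 19)*J = (-19 + R)*J = J*(-19 + R))
(s(-2, 4) + 44)*(-12) = (4*(-19 - 2) + 44)*(-12) = (4*(-21) + 44)*(-12) = (-84 + 44)*(-12) = -40*(-12) = 480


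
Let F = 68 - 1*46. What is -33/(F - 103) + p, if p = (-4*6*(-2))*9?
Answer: 11675/27 ≈ 432.41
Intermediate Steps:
F = 22 (F = 68 - 46 = 22)
p = 432 (p = -24*(-2)*9 = 48*9 = 432)
-33/(F - 103) + p = -33/(22 - 103) + 432 = -33/(-81) + 432 = -1/81*(-33) + 432 = 11/27 + 432 = 11675/27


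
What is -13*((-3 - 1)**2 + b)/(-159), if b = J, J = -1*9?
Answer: 91/159 ≈ 0.57233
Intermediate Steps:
J = -9
b = -9
-13*((-3 - 1)**2 + b)/(-159) = -13*((-3 - 1)**2 - 9)/(-159) = -13*((-4)**2 - 9)*(-1/159) = -13*(16 - 9)*(-1/159) = -13*7*(-1/159) = -91*(-1/159) = 91/159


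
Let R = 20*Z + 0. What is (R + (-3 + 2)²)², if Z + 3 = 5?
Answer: 1681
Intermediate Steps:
Z = 2 (Z = -3 + 5 = 2)
R = 40 (R = 20*2 + 0 = 40 + 0 = 40)
(R + (-3 + 2)²)² = (40 + (-3 + 2)²)² = (40 + (-1)²)² = (40 + 1)² = 41² = 1681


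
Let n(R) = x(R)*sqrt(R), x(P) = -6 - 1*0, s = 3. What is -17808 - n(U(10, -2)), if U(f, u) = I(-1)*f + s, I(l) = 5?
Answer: -17808 + 6*sqrt(53) ≈ -17764.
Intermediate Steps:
x(P) = -6 (x(P) = -6 + 0 = -6)
U(f, u) = 3 + 5*f (U(f, u) = 5*f + 3 = 3 + 5*f)
n(R) = -6*sqrt(R)
-17808 - n(U(10, -2)) = -17808 - (-6)*sqrt(3 + 5*10) = -17808 - (-6)*sqrt(3 + 50) = -17808 - (-6)*sqrt(53) = -17808 + 6*sqrt(53)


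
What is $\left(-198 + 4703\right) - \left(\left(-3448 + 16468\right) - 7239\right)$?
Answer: $-1276$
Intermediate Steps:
$\left(-198 + 4703\right) - \left(\left(-3448 + 16468\right) - 7239\right) = 4505 - \left(13020 - 7239\right) = 4505 - 5781 = -1276$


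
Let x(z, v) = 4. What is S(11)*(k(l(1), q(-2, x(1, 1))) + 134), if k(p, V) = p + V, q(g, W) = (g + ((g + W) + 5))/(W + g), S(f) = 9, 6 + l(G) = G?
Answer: 2367/2 ≈ 1183.5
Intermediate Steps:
l(G) = -6 + G
q(g, W) = (5 + W + 2*g)/(W + g) (q(g, W) = (g + ((W + g) + 5))/(W + g) = (g + (5 + W + g))/(W + g) = (5 + W + 2*g)/(W + g))
k(p, V) = V + p
S(11)*(k(l(1), q(-2, x(1, 1))) + 134) = 9*(((5 + 4 + 2*(-2))/(4 - 2) + (-6 + 1)) + 134) = 9*(((5 + 4 - 4)/2 - 5) + 134) = 9*(((1/2)*5 - 5) + 134) = 9*((5/2 - 5) + 134) = 9*(-5/2 + 134) = 9*(263/2) = 2367/2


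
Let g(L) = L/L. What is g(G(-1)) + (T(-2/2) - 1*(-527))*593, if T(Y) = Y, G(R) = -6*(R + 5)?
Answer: 311919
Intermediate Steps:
G(R) = -30 - 6*R (G(R) = -6*(5 + R) = -30 - 6*R)
g(L) = 1
g(G(-1)) + (T(-2/2) - 1*(-527))*593 = 1 + (-2/2 - 1*(-527))*593 = 1 + (-2*½ + 527)*593 = 1 + (-1 + 527)*593 = 1 + 526*593 = 1 + 311918 = 311919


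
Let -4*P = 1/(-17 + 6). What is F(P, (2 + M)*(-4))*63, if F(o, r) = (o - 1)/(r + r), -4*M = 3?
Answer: 2709/440 ≈ 6.1568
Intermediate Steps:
M = -¾ (M = -¼*3 = -¾ ≈ -0.75000)
P = 1/44 (P = -1/(4*(-17 + 6)) = -¼/(-11) = -¼*(-1/11) = 1/44 ≈ 0.022727)
F(o, r) = (-1 + o)/(2*r) (F(o, r) = (-1 + o)/((2*r)) = (-1 + o)*(1/(2*r)) = (-1 + o)/(2*r))
F(P, (2 + M)*(-4))*63 = ((-1 + 1/44)/(2*(((2 - ¾)*(-4)))))*63 = ((½)*(-43/44)/((5/4)*(-4)))*63 = ((½)*(-43/44)/(-5))*63 = ((½)*(-⅕)*(-43/44))*63 = (43/440)*63 = 2709/440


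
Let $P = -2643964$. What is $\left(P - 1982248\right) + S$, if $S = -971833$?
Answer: $-5598045$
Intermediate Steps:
$\left(P - 1982248\right) + S = \left(-2643964 - 1982248\right) - 971833 = -4626212 - 971833 = -5598045$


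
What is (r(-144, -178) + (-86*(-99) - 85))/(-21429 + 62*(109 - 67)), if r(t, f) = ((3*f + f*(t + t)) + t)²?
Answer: -102358073/753 ≈ -1.3593e+5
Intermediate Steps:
r(t, f) = (t + 3*f + 2*f*t)² (r(t, f) = ((3*f + f*(2*t)) + t)² = ((3*f + 2*f*t) + t)² = (t + 3*f + 2*f*t)²)
(r(-144, -178) + (-86*(-99) - 85))/(-21429 + 62*(109 - 67)) = ((-144 + 3*(-178) + 2*(-178)*(-144))² + (-86*(-99) - 85))/(-21429 + 62*(109 - 67)) = ((-144 - 534 + 51264)² + (8514 - 85))/(-21429 + 62*42) = (50586² + 8429)/(-21429 + 2604) = (2558943396 + 8429)/(-18825) = 2558951825*(-1/18825) = -102358073/753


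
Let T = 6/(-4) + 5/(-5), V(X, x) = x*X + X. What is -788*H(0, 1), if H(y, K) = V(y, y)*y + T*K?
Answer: 1970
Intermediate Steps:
V(X, x) = X + X*x (V(X, x) = X*x + X = X + X*x)
T = -5/2 (T = 6*(-¼) + 5*(-⅕) = -3/2 - 1 = -5/2 ≈ -2.5000)
H(y, K) = -5*K/2 + y²*(1 + y) (H(y, K) = (y*(1 + y))*y - 5*K/2 = y²*(1 + y) - 5*K/2 = -5*K/2 + y²*(1 + y))
-788*H(0, 1) = -788*(0² + 0³ - 5/2*1) = -788*(0 + 0 - 5/2) = -788*(-5/2) = 1970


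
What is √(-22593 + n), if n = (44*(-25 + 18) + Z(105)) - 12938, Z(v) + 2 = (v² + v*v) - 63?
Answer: I*√13854 ≈ 117.7*I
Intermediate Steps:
Z(v) = -65 + 2*v² (Z(v) = -2 + ((v² + v*v) - 63) = -2 + ((v² + v²) - 63) = -2 + (2*v² - 63) = -2 + (-63 + 2*v²) = -65 + 2*v²)
n = 8739 (n = (44*(-25 + 18) + (-65 + 2*105²)) - 12938 = (44*(-7) + (-65 + 2*11025)) - 12938 = (-308 + (-65 + 22050)) - 12938 = (-308 + 21985) - 12938 = 21677 - 12938 = 8739)
√(-22593 + n) = √(-22593 + 8739) = √(-13854) = I*√13854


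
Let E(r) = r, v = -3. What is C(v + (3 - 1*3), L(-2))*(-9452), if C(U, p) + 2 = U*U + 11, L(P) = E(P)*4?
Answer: -170136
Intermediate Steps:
L(P) = 4*P (L(P) = P*4 = 4*P)
C(U, p) = 9 + U**2 (C(U, p) = -2 + (U*U + 11) = -2 + (U**2 + 11) = -2 + (11 + U**2) = 9 + U**2)
C(v + (3 - 1*3), L(-2))*(-9452) = (9 + (-3 + (3 - 1*3))**2)*(-9452) = (9 + (-3 + (3 - 3))**2)*(-9452) = (9 + (-3 + 0)**2)*(-9452) = (9 + (-3)**2)*(-9452) = (9 + 9)*(-9452) = 18*(-9452) = -170136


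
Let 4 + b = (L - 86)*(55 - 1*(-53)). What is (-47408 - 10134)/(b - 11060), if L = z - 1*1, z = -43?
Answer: 28771/12552 ≈ 2.2921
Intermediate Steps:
L = -44 (L = -43 - 1*1 = -43 - 1 = -44)
b = -14044 (b = -4 + (-44 - 86)*(55 - 1*(-53)) = -4 - 130*(55 + 53) = -4 - 130*108 = -4 - 14040 = -14044)
(-47408 - 10134)/(b - 11060) = (-47408 - 10134)/(-14044 - 11060) = -57542/(-25104) = -57542*(-1/25104) = 28771/12552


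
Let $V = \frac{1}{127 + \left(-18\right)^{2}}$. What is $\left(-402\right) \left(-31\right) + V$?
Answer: $\frac{5620363}{451} \approx 12462.0$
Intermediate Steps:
$V = \frac{1}{451}$ ($V = \frac{1}{127 + 324} = \frac{1}{451} \approx 0.0022173$)
$\left(-402\right) \left(-31\right) + V = \left(-402\right) \left(-31\right) + \frac{1}{451} = 12462 + \frac{1}{451} = \frac{5620363}{451}$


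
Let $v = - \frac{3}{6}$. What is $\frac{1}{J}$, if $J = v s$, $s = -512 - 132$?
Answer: $\frac{1}{322} \approx 0.0031056$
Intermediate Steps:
$s = -644$ ($s = -512 - 132 = -644$)
$v = - \frac{1}{2}$ ($v = \left(-3\right) \frac{1}{6} = - \frac{1}{2} \approx -0.5$)
$J = 322$ ($J = \left(- \frac{1}{2}\right) \left(-644\right) = 322$)
$\frac{1}{J} = \frac{1}{322}$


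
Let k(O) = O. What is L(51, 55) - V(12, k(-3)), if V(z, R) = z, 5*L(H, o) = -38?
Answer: -98/5 ≈ -19.600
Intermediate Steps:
L(H, o) = -38/5 (L(H, o) = (⅕)*(-38) = -38/5)
L(51, 55) - V(12, k(-3)) = -38/5 - 1*12 = -38/5 - 12 = -98/5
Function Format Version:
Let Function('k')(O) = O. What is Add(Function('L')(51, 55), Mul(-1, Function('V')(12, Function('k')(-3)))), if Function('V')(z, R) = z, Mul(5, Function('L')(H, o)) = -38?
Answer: Rational(-98, 5) ≈ -19.600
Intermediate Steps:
Function('L')(H, o) = Rational(-38, 5) (Function('L')(H, o) = Mul(Rational(1, 5), -38) = Rational(-38, 5))
Add(Function('L')(51, 55), Mul(-1, Function('V')(12, Function('k')(-3)))) = Add(Rational(-38, 5), Mul(-1, 12)) = Add(Rational(-38, 5), -12) = Rational(-98, 5)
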